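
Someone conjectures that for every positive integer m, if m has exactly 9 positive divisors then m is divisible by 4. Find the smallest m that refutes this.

m = 225

m = 36: τ(36) = 9; 36 mod 4 = 0.
m = 100: τ(100) = 9; 100 mod 4 = 0.
m = 196: τ(196) = 9; 196 mod 4 = 0.
m = 225: τ(225) = 9; 225 mod 4 = 1.
Thus m = 225 disproves the claim, and no smaller m works.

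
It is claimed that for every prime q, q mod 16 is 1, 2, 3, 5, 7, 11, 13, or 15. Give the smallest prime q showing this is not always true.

For q = 2, 3, 5, 7, …, 29, 31, 37 the conclusion holds.
q = 41: 41 mod 16 = 9 — not in {1, 2, 3, 5, 7, 11, 13, 15}.
Thus q = 41 disproves the claim, and no smaller q works.

q = 41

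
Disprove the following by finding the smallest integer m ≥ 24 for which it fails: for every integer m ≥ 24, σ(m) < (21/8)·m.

m = 60

We need the least integer m ≥ 24 for which the claim fails.
For m = 24, 25, 26, 27, …, 57, 58, 59 the conclusion holds.
m = 60: σ(60) = 168; 168 ≥ 315/2.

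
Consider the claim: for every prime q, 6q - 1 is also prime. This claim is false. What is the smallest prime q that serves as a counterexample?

For q = 2, 3, 5, 7 the conclusion holds.
q = 11: 6q - 1 = 65 = 5 × 13, not prime.

q = 11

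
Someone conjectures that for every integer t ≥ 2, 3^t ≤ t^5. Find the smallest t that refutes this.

Check each integer t ≥ 2 in order until 3^t > t^5.
For t = 2, 3, 4, 5, 6, 7, 8, 9, 10 the conclusion holds.
t = 11: 3^t = 177147 and t^5 = 161051, so 177147 > 161051.

t = 11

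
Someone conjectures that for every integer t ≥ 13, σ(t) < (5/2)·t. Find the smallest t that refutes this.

The first 11 eligible values, up to t = 23, all satisfy the conclusion.
t = 24: σ(24) = 60; 60 ≥ 60.
So t = 24 is the smallest counterexample.

t = 24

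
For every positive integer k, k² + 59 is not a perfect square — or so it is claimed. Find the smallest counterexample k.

k = 29

We need the least positive integer k for which k² + 59 is a perfect square.
For k = 1, 2, 3, 4, …, 26, 27, 28 the conclusion holds.
k = 29: 29² + 59 = 900 = 30², a perfect square.
Thus k = 29 disproves the claim, and no smaller k works.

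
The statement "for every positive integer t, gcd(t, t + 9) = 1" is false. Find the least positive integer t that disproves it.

t = 3

Check each positive integer t in order until gcd(t, t + 9) > 1.
For t = 1, 2 the conclusion holds.
t = 3: gcd(3, 12) = 3.
Thus t = 3 disproves the claim, and no smaller t works.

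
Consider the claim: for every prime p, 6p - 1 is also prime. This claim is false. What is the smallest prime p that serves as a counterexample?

We need the least prime p for which 6p - 1 is not prime.
The first 4 eligible values, up to p = 7, all satisfy the conclusion.
p = 11: 6p - 1 = 65 = 5 × 13, not prime.

p = 11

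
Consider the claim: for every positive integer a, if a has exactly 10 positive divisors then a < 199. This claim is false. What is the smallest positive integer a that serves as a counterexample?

A counterexample is any positive integer a such that a has exactly 10 positive divisors but the claim fails; we check each in order.
The first 5 eligible values, up to a = 176, all satisfy the conclusion.
a = 208: τ(208) = 10; 208 ≥ 199.

a = 208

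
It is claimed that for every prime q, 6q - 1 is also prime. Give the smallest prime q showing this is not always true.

We need the least prime q for which 6q - 1 is not prime.
For q = 2, 3, 5, 7 the conclusion holds.
q = 11: 6q - 1 = 65 = 5 × 13, not prime.

q = 11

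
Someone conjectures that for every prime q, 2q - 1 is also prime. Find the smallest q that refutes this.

For q = 2, 3 the conclusion holds.
q = 5: 2q - 1 = 9 = 3 × 3, not prime.

q = 5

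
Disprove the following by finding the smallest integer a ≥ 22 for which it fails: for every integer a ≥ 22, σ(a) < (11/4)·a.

Check each integer a ≥ 22 in order until the claim fails.
The first 38 eligible values, up to a = 59, all satisfy the conclusion.
a = 60: σ(60) = 168; 168 ≥ 165.
Thus a = 60 disproves the claim, and no smaller a works.

a = 60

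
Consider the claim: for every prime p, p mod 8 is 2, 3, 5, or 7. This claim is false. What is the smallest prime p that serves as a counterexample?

p = 17

A counterexample is any prime p such that the claim fails; we check each in order.
The first 6 eligible values, up to p = 13, all satisfy the conclusion.
p = 17: 17 mod 8 = 1 — not in {2, 3, 5, 7}.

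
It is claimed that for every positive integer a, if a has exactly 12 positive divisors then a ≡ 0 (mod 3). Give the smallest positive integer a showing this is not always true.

a = 140

Check each positive integer a in order until a has exactly 12 positive divisors but the claim fails.
a = 60: τ(60) = 12; 60 ≡ 0 (mod 3).
a = 72: τ(72) = 12; 72 ≡ 0 (mod 3).
a = 84: τ(84) = 12; 84 ≡ 0 (mod 3).
a = 90: τ(90) = 12; 90 ≡ 0 (mod 3).
a = 96: τ(96) = 12; 96 ≡ 0 (mod 3).
a = 108: τ(108) = 12; 108 ≡ 0 (mod 3).
a = 126: τ(126) = 12; 126 ≡ 0 (mod 3).
a = 132: τ(132) = 12; 132 ≡ 0 (mod 3).
a = 140: τ(140) = 12; 140 ≡ 2 (mod 3).
So a = 140 is the smallest counterexample.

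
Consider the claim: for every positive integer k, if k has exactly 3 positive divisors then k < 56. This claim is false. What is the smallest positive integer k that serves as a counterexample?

k = 121

For k = 4, 9, 25, 49 the conclusion holds.
k = 121: τ(121) = 3; 121 ≥ 56.
So k = 121 is the smallest counterexample.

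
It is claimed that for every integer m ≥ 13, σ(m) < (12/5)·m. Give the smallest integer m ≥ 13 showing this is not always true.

A counterexample is any integer m ≥ 13 such that the claim fails; we check each in order.
The first 11 eligible values, up to m = 23, all satisfy the conclusion.
m = 24: σ(24) = 60; 60 ≥ 288/5.

m = 24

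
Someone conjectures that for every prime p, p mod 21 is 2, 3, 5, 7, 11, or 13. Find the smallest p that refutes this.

The first 6 eligible values, up to p = 13, all satisfy the conclusion.
p = 17: 17 mod 21 = 17 — not in {2, 3, 5, 7, 11, 13}.
Thus p = 17 disproves the claim, and no smaller p works.

p = 17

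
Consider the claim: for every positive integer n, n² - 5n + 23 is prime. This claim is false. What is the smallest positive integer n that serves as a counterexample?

The first 18 eligible values, up to n = 18, all satisfy the conclusion.
n = 19: n² - 5n + 23 = 289 = 17 × 17, composite.
So n = 19 is the smallest counterexample.

n = 19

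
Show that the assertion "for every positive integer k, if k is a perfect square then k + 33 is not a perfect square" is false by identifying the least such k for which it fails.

k = 1: 1 + 33 = 34, not a perfect square.
k = 4: 4 + 33 = 37, not a perfect square.
k = 9: 9 + 33 = 42, not a perfect square.
k = 16: 16 = 4² and 16 + 33 = 49 = 7².

k = 16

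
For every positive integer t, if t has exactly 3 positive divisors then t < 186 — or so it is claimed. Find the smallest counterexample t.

Check each positive integer t in order until t has exactly 3 positive divisors but the claim fails.
The first 6 eligible values, up to t = 169, all satisfy the conclusion.
t = 289: τ(289) = 3; 289 ≥ 186.
Hence t = 289 is a counterexample.

t = 289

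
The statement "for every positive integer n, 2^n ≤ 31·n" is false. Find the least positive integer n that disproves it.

n = 8

n = 1: 2^n = 2 and 31·n = 31, so 2 ≤ 31.
n = 2: 2^n = 4 and 31·n = 62, so 4 ≤ 62.
n = 3: 2^n = 8 and 31·n = 93, so 8 ≤ 93.
n = 4: 2^n = 16 and 31·n = 124, so 16 ≤ 124.
n = 5: 2^n = 32 and 31·n = 155, so 32 ≤ 155.
n = 6: 2^n = 64 and 31·n = 186, so 64 ≤ 186.
n = 7: 2^n = 128 and 31·n = 217, so 128 ≤ 217.
n = 8: 2^n = 256 and 31·n = 248, so 256 > 248.
Hence n = 8 is a counterexample.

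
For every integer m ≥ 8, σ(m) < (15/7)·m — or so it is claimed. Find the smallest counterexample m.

m = 8: σ(8) = 15; 15 < 120/7.
m = 9: σ(9) = 13; 13 < 135/7.
m = 10: σ(10) = 18; 18 < 150/7.
m = 11: σ(11) = 12; 12 < 165/7.
m = 12: σ(12) = 28; 28 ≥ 180/7.
Hence m = 12 is a counterexample.

m = 12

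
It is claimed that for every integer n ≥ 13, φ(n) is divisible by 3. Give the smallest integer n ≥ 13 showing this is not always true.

A counterexample is any integer n ≥ 13 such that φ(n) is not divisible by 3; we check each in order.
For n = 13, 14 the conclusion holds.
n = 15: φ(15) = 8; 8 mod 3 = 2.
So n = 15 is the smallest counterexample.

n = 15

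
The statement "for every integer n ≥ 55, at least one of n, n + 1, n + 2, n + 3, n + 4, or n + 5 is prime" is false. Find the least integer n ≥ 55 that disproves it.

n = 90

Check each integer n ≥ 55 in order until n, n + 1, n + 2, n + 3, n + 4, n + 5 are all composite.
The first 35 eligible values, up to n = 89, all satisfy the conclusion.
n = 90: 90 = 2 × 45; 91 = 7 × 13; 92 = 2 × 46; 93 = 3 × 31; 94 = 2 × 47; 95 = 5 × 19 — all composite.
Thus n = 90 disproves the claim, and no smaller n works.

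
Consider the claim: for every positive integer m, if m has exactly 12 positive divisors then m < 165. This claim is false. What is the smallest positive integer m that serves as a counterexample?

m = 198

The first 12 eligible values, up to m = 160, all satisfy the conclusion.
m = 198: τ(198) = 12; 198 ≥ 165.
Hence m = 198 is a counterexample.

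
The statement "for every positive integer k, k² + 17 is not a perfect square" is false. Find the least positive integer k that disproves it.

For k = 1, 2, 3, 4, 5, 6, 7 the conclusion holds.
k = 8: 8² + 17 = 81 = 9², a perfect square.

k = 8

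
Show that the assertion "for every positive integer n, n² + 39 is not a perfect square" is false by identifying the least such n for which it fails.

A counterexample is any positive integer n such that n² + 39 is a perfect square; we check each in order.
n = 1: 1² + 39 = 40, not a perfect square.
n = 2: 2² + 39 = 43, not a perfect square.
n = 3: 3² + 39 = 48, not a perfect square.
n = 4: 4² + 39 = 55, not a perfect square.
n = 5: 5² + 39 = 64 = 8², a perfect square.
Thus n = 5 disproves the claim, and no smaller n works.

n = 5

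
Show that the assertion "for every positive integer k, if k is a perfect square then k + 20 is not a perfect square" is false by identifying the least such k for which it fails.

Check each positive integer k in order until k is a perfect square but k + 20 is a perfect square.
For k = 1, 4, 9 the conclusion holds.
k = 16: 16 = 4² and 16 + 20 = 36 = 6².
So k = 16 is the smallest counterexample.

k = 16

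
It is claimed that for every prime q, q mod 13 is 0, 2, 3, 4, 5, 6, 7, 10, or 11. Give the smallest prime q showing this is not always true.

We need the least prime q for which the claim fails.
For q = 2, 3, 5, 7, …, 37, 41, 43 the conclusion holds.
q = 47: 47 mod 13 = 8 — not in {0, 2, 3, 4, 5, 6, 7, 10, 11}.
Hence q = 47 is a counterexample.

q = 47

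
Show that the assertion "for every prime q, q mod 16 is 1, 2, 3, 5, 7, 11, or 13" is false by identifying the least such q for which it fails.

q = 31

A counterexample is any prime q such that the claim fails; we check each in order.
For q = 2, 3, 5, 7, 11, 13, 17, 19, 23, 29 the conclusion holds.
q = 31: 31 mod 16 = 15 — not in {1, 2, 3, 5, 7, 11, 13}.
Thus q = 31 disproves the claim, and no smaller q works.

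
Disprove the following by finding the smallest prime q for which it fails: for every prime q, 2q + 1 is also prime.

For q = 2, 3, 5 the conclusion holds.
q = 7: 2q + 1 = 15 = 3 × 5, not prime.
So q = 7 is the smallest counterexample.

q = 7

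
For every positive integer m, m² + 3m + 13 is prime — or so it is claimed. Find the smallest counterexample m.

Check each positive integer m in order until m² + 3m + 13 is not prime.
The first 8 eligible values, up to m = 8, all satisfy the conclusion.
m = 9: m² + 3m + 13 = 121 = 11 × 11, composite.

m = 9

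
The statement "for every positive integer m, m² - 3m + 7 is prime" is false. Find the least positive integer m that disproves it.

m = 6

A counterexample is any positive integer m such that m² - 3m + 7 is not prime; we check each in order.
m = 1: m² - 3m + 7 = 5, prime.
m = 2: m² - 3m + 7 = 5, prime.
m = 3: m² - 3m + 7 = 7, prime.
m = 4: m² - 3m + 7 = 11, prime.
m = 5: m² - 3m + 7 = 17, prime.
m = 6: m² - 3m + 7 = 25 = 5 × 5, composite.
Hence m = 6 is a counterexample.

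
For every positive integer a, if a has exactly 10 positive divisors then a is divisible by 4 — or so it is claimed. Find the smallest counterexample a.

A counterexample is any positive integer a such that a has exactly 10 positive divisors but a is not divisible by 4; we check each in order.
For a = 48, 80, 112 the conclusion holds.
a = 162: τ(162) = 10; 162 mod 4 = 2.
Thus a = 162 disproves the claim, and no smaller a works.

a = 162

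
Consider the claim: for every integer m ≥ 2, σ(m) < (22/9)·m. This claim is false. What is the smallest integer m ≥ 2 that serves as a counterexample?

A counterexample is any integer m ≥ 2 such that the claim fails; we check each in order.
For m = 2, 3, 4, 5, …, 21, 22, 23 the conclusion holds.
m = 24: σ(24) = 60; 60 ≥ 176/3.

m = 24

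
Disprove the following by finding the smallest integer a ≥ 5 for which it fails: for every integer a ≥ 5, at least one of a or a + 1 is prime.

We need the least integer a ≥ 5 for which a, a + 1 are both composite.
a = 5: 5 is prime.
a = 6: 7 is prime.
a = 7: 7 is prime.
a = 8: 8 = 2 × 4; 9 = 3 × 3 — both composite.

a = 8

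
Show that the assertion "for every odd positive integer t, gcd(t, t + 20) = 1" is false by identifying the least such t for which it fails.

t = 5

A counterexample is any odd positive integer t such that gcd(t, t + 20) > 1; we check each in order.
For t = 1, 3 the conclusion holds.
t = 5: gcd(5, 25) = 5.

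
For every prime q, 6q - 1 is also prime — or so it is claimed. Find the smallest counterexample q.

q = 11

We need the least prime q for which 6q - 1 is not prime.
q = 2: 6q - 1 = 11, prime.
q = 3: 6q - 1 = 17, prime.
q = 5: 6q - 1 = 29, prime.
q = 7: 6q - 1 = 41, prime.
q = 11: 6q - 1 = 65 = 5 × 13, not prime.
Thus q = 11 disproves the claim, and no smaller q works.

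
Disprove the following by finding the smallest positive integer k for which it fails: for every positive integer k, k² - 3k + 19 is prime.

We need the least positive integer k for which k² - 3k + 19 is not prime.
For k = 1, 2, 3, 4, …, 15, 16, 17 the conclusion holds.
k = 18: k² - 3k + 19 = 289 = 17 × 17, composite.
Thus k = 18 disproves the claim, and no smaller k works.

k = 18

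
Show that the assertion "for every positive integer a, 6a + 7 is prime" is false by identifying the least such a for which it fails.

a = 3

Check each positive integer a in order until 6a + 7 is not prime.
a = 1: 6a + 7 = 13, prime.
a = 2: 6a + 7 = 19, prime.
a = 3: 6a + 7 = 25 = 5 × 5, composite.
Hence a = 3 is a counterexample.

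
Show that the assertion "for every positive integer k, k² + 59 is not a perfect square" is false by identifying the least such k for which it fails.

k = 29

A counterexample is any positive integer k such that k² + 59 is a perfect square; we check each in order.
For k = 1, 2, 3, 4, …, 26, 27, 28 the conclusion holds.
k = 29: 29² + 59 = 900 = 30², a perfect square.
Hence k = 29 is a counterexample.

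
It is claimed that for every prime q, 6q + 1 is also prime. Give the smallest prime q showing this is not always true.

We need the least prime q for which 6q + 1 is not prime.
The first 7 eligible values, up to q = 17, all satisfy the conclusion.
q = 19: 6q + 1 = 115 = 5 × 23, not prime.
So q = 19 is the smallest counterexample.

q = 19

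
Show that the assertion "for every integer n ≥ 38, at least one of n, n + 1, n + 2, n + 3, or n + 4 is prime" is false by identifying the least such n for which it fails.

We need the least integer n ≥ 38 for which n, n + 1, n + 2, n + 3, n + 4 are all composite.
For n = 38, 39, 40, 41, 42, 43, 44, 45, 46, 47 the conclusion holds.
n = 48: 48 = 2 × 24; 49 = 7 × 7; 50 = 2 × 25; 51 = 3 × 17; 52 = 2 × 26 — all composite.

n = 48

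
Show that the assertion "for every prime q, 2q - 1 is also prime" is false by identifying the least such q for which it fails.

q = 5

We need the least prime q for which 2q - 1 is not prime.
q = 2: 2q - 1 = 3, prime.
q = 3: 2q - 1 = 5, prime.
q = 5: 2q - 1 = 9 = 3 × 3, not prime.
Hence q = 5 is a counterexample.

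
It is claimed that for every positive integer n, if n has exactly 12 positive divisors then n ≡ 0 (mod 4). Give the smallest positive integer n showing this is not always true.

n = 90

We need the least positive integer n for which n has exactly 12 positive divisors but the claim fails.
n = 60: τ(60) = 12; 60 ≡ 0 (mod 4).
n = 72: τ(72) = 12; 72 ≡ 0 (mod 4).
n = 84: τ(84) = 12; 84 ≡ 0 (mod 4).
n = 90: τ(90) = 12; 90 ≡ 2 (mod 4).
So n = 90 is the smallest counterexample.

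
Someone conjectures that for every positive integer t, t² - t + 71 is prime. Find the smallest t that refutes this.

For t = 1, 2 the conclusion holds.
t = 3: t² - t + 71 = 77 = 7 × 11, composite.

t = 3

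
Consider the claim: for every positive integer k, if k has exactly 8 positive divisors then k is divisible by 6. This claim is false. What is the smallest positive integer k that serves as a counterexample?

k = 40

Check each positive integer k in order until k has exactly 8 positive divisors but k is not divisible by 6.
For k = 24, 30 the conclusion holds.
k = 40: τ(40) = 8; 40 mod 6 = 4.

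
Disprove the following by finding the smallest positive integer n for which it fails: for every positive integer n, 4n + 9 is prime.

For n = 1, 2 the conclusion holds.
n = 3: 4n + 9 = 21 = 3 × 7, composite.
Thus n = 3 disproves the claim, and no smaller n works.

n = 3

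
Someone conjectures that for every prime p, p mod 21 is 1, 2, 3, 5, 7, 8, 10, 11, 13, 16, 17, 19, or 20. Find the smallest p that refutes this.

p = 67

For p = 2, 3, 5, 7, …, 53, 59, 61 the conclusion holds.
p = 67: 67 mod 21 = 4 — not in {1, 2, 3, 5, 7, 8, 10, 11, 13, 16, 17, 19, 20}.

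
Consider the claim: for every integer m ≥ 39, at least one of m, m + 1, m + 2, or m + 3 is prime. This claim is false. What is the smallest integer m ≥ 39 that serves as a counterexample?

We need the least integer m ≥ 39 for which m, m + 1, m + 2, m + 3 are all composite.
For m = 39, 40, 41, 42, 43, 44, 45, 46, 47 the conclusion holds.
m = 48: 48 = 2 × 24; 49 = 7 × 7; 50 = 2 × 25; 51 = 3 × 17 — all composite.

m = 48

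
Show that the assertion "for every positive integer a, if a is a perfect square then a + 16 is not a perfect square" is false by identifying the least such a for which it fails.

a = 9

A counterexample is any positive integer a such that a is a perfect square but a + 16 is a perfect square; we check each in order.
a = 1: 1 + 16 = 17, not a perfect square.
a = 4: 4 + 16 = 20, not a perfect square.
a = 9: 9 = 3² and 9 + 16 = 25 = 5².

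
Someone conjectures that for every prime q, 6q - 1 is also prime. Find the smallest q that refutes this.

We need the least prime q for which 6q - 1 is not prime.
For q = 2, 3, 5, 7 the conclusion holds.
q = 11: 6q - 1 = 65 = 5 × 13, not prime.
Thus q = 11 disproves the claim, and no smaller q works.

q = 11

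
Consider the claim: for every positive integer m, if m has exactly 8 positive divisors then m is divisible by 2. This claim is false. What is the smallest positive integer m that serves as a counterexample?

A counterexample is any positive integer m such that m has exactly 8 positive divisors but m is not divisible by 2; we check each in order.
For m = 24, 30, 40, 42, …, 88, 102, 104 the conclusion holds.
m = 105: τ(105) = 8; 105 mod 2 = 1.

m = 105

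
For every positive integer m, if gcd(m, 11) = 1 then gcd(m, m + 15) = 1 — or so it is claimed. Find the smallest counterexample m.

m = 3

We need the least positive integer m for which gcd(m, 11) = 1 but gcd(m, m + 15) > 1.
For m = 1, 2 the conclusion holds.
m = 3: gcd(3, 18) = 3.
Thus m = 3 disproves the claim, and no smaller m works.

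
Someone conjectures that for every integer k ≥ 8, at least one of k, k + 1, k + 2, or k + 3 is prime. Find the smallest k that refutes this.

k = 24

A counterexample is any integer k ≥ 8 such that k, k + 1, k + 2, k + 3 are all composite; we check each in order.
For k = 8, 9, 10, 11, …, 21, 22, 23 the conclusion holds.
k = 24: 24 = 2 × 12; 25 = 5 × 5; 26 = 2 × 13; 27 = 3 × 9 — all composite.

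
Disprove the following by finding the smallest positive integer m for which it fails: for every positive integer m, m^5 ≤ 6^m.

m = 3

A counterexample is any positive integer m such that m^5 > 6^m; we check each in order.
m = 1: m^5 = 1 and 6^m = 6, so 1 ≤ 6.
m = 2: m^5 = 32 and 6^m = 36, so 32 ≤ 36.
m = 3: m^5 = 243 and 6^m = 216, so 243 > 216.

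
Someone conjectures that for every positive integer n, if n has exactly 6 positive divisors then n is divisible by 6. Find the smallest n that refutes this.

n = 20

Check each positive integer n in order until n has exactly 6 positive divisors but n is not divisible by 6.
n = 12: τ(12) = 6; 12 mod 6 = 0.
n = 18: τ(18) = 6; 18 mod 6 = 0.
n = 20: τ(20) = 6; 20 mod 6 = 2.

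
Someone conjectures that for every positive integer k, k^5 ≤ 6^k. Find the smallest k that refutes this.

Check each positive integer k in order until k^5 > 6^k.
k = 1: k^5 = 1 and 6^k = 6, so 1 ≤ 6.
k = 2: k^5 = 32 and 6^k = 36, so 32 ≤ 36.
k = 3: k^5 = 243 and 6^k = 216, so 243 > 216.
Hence k = 3 is a counterexample.

k = 3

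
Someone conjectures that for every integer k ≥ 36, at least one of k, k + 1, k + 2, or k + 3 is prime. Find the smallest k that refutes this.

k = 48

For k = 36, 37, 38, 39, …, 45, 46, 47 the conclusion holds.
k = 48: 48 = 2 × 24; 49 = 7 × 7; 50 = 2 × 25; 51 = 3 × 17 — all composite.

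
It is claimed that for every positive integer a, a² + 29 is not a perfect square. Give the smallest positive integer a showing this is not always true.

a = 14

Check each positive integer a in order until a² + 29 is a perfect square.
For a = 1, 2, 3, 4, …, 11, 12, 13 the conclusion holds.
a = 14: 14² + 29 = 225 = 15², a perfect square.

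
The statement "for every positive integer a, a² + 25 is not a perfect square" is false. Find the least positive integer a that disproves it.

a = 12

A counterexample is any positive integer a such that a² + 25 is a perfect square; we check each in order.
The first 11 eligible values, up to a = 11, all satisfy the conclusion.
a = 12: 12² + 25 = 169 = 13², a perfect square.
So a = 12 is the smallest counterexample.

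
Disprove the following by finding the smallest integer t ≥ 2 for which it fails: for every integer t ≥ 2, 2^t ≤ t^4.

t = 17

Check each integer t ≥ 2 in order until 2^t > t^4.
The first 15 eligible values, up to t = 16, all satisfy the conclusion.
t = 17: 2^t = 131072 and t^4 = 83521, so 131072 > 83521.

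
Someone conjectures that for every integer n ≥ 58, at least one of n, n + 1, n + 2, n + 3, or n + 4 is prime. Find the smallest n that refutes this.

n = 62

Check each integer n ≥ 58 in order until n, n + 1, n + 2, n + 3, n + 4 are all composite.
The first 4 eligible values, up to n = 61, all satisfy the conclusion.
n = 62: 62 = 2 × 31; 63 = 3 × 21; 64 = 2 × 32; 65 = 5 × 13; 66 = 2 × 33 — all composite.
Thus n = 62 disproves the claim, and no smaller n works.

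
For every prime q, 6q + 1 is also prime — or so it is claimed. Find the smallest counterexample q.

Check each prime q in order until 6q + 1 is not prime.
For q = 2, 3, 5, 7, 11, 13, 17 the conclusion holds.
q = 19: 6q + 1 = 115 = 5 × 23, not prime.
Thus q = 19 disproves the claim, and no smaller q works.

q = 19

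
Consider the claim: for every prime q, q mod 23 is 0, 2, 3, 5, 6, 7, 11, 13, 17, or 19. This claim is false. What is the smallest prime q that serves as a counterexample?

q = 31

We need the least prime q for which the claim fails.
For q = 2, 3, 5, 7, 11, 13, 17, 19, 23, 29 the conclusion holds.
q = 31: 31 mod 23 = 8 — not in {0, 2, 3, 5, 6, 7, 11, 13, 17, 19}.
Thus q = 31 disproves the claim, and no smaller q works.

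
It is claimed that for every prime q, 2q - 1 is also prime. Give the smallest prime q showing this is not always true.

q = 5

For q = 2, 3 the conclusion holds.
q = 5: 2q - 1 = 9 = 3 × 3, not prime.
Thus q = 5 disproves the claim, and no smaller q works.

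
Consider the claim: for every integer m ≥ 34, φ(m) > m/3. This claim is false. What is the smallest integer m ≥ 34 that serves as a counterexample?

m = 36

A counterexample is any integer m ≥ 34 such that the claim fails; we check each in order.
m = 34: φ(34) = 16 and 34/3 = 34/3, so φ(34) > 34/3.
m = 35: φ(35) = 24 and 35/3 = 35/3, so φ(35) > 35/3.
m = 36: φ(36) = 12 and 36/3 = 12, so φ(36) ≤ 36/3.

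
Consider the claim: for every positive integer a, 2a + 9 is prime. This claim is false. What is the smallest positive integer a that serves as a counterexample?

a = 3

A counterexample is any positive integer a such that 2a + 9 is not prime; we check each in order.
For a = 1, 2 the conclusion holds.
a = 3: 2a + 9 = 15 = 3 × 5, composite.
Hence a = 3 is a counterexample.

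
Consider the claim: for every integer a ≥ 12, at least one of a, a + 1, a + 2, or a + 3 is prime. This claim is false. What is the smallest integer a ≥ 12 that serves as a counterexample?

a = 24

We need the least integer a ≥ 12 for which a, a + 1, a + 2, a + 3 are all composite.
For a = 12, 13, 14, 15, …, 21, 22, 23 the conclusion holds.
a = 24: 24 = 2 × 12; 25 = 5 × 5; 26 = 2 × 13; 27 = 3 × 9 — all composite.
Hence a = 24 is a counterexample.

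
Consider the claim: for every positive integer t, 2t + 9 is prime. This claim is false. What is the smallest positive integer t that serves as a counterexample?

t = 1: 2t + 9 = 11, prime.
t = 2: 2t + 9 = 13, prime.
t = 3: 2t + 9 = 15 = 3 × 5, composite.
Thus t = 3 disproves the claim, and no smaller t works.

t = 3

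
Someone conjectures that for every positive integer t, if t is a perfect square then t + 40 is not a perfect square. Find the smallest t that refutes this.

A counterexample is any positive integer t such that t is a perfect square but t + 40 is a perfect square; we check each in order.
t = 1: 1 + 40 = 41, not a perfect square.
t = 4: 4 + 40 = 44, not a perfect square.
t = 9: 9 = 3² and 9 + 40 = 49 = 7².
So t = 9 is the smallest counterexample.

t = 9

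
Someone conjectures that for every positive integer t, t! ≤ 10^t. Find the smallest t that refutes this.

t = 25

We need the least positive integer t for which t! > 10^t.
For t = 1, 2, 3, 4, …, 22, 23, 24 the conclusion holds.
t = 25: t! = 15511210043330985984000000 and 10^t = 10000000000000000000000000, so 15511210043330985984000000 > 10000000000000000000000000.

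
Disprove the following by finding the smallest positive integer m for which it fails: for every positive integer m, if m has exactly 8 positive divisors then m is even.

m = 105

For m = 24, 30, 40, 42, …, 88, 102, 104 the conclusion holds.
m = 105: divisors of 105: 1, 3, 5, 7, 15, 21, 35, 105; 105 is odd.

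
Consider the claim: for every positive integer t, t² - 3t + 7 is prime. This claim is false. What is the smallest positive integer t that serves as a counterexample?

We need the least positive integer t for which t² - 3t + 7 is not prime.
For t = 1, 2, 3, 4, 5 the conclusion holds.
t = 6: t² - 3t + 7 = 25 = 5 × 5, composite.
Thus t = 6 disproves the claim, and no smaller t works.

t = 6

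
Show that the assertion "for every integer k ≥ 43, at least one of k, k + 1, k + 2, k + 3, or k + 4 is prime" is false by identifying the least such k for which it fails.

k = 48

A counterexample is any integer k ≥ 43 such that k, k + 1, k + 2, k + 3, k + 4 are all composite; we check each in order.
For k = 43, 44, 45, 46, 47 the conclusion holds.
k = 48: 48 = 2 × 24; 49 = 7 × 7; 50 = 2 × 25; 51 = 3 × 17; 52 = 2 × 26 — all composite.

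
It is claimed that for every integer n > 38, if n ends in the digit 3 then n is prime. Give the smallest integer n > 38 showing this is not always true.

n = 63

n = 43: 43 ends in 3 and is prime.
n = 53: 53 ends in 3 and is prime.
n = 63: 63 ends in 3; 63 = 3 × 21, composite.
Thus n = 63 disproves the claim, and no smaller n works.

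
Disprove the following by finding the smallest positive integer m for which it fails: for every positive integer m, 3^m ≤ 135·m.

m = 7

We need the least positive integer m for which 3^m > 135·m.
The first 6 eligible values, up to m = 6, all satisfy the conclusion.
m = 7: 3^m = 2187 and 135·m = 945, so 2187 > 945.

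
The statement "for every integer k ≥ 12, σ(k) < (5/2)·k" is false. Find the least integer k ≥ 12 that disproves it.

A counterexample is any integer k ≥ 12 such that the claim fails; we check each in order.
The first 12 eligible values, up to k = 23, all satisfy the conclusion.
k = 24: σ(24) = 60; 60 ≥ 60.

k = 24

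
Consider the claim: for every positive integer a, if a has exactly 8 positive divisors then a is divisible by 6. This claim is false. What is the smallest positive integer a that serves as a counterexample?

Check each positive integer a in order until a has exactly 8 positive divisors but a is not divisible by 6.
a = 24: τ(24) = 8; 24 mod 6 = 0.
a = 30: τ(30) = 8; 30 mod 6 = 0.
a = 40: τ(40) = 8; 40 mod 6 = 4.

a = 40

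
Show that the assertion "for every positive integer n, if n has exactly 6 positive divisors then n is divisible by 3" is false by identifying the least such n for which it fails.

For n = 12, 18 the conclusion holds.
n = 20: τ(20) = 6; 20 mod 3 = 2.
Hence n = 20 is a counterexample.

n = 20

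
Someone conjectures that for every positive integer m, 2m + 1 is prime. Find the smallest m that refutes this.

m = 4

For m = 1, 2, 3 the conclusion holds.
m = 4: 2m + 1 = 9 = 3 × 3, composite.
Thus m = 4 disproves the claim, and no smaller m works.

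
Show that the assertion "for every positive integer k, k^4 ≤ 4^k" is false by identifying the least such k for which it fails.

For k = 1, 2 the conclusion holds.
k = 3: k^4 = 81 and 4^k = 64, so 81 > 64.
So k = 3 is the smallest counterexample.

k = 3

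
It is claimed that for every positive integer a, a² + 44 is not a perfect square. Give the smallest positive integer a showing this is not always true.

We need the least positive integer a for which a² + 44 is a perfect square.
For a = 1, 2, 3, 4, 5, 6, 7, 8, 9 the conclusion holds.
a = 10: 10² + 44 = 144 = 12², a perfect square.
Hence a = 10 is a counterexample.

a = 10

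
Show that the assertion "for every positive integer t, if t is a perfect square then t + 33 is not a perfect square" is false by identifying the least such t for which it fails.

For t = 1, 4, 9 the conclusion holds.
t = 16: 16 = 4² and 16 + 33 = 49 = 7².
Thus t = 16 disproves the claim, and no smaller t works.

t = 16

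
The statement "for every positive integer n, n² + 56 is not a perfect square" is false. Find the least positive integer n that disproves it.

For n = 1, 2, 3, 4 the conclusion holds.
n = 5: 5² + 56 = 81 = 9², a perfect square.

n = 5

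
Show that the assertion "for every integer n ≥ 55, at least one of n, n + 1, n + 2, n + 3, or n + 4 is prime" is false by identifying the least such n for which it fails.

The first 7 eligible values, up to n = 61, all satisfy the conclusion.
n = 62: 62 = 2 × 31; 63 = 3 × 21; 64 = 2 × 32; 65 = 5 × 13; 66 = 2 × 33 — all composite.
Hence n = 62 is a counterexample.

n = 62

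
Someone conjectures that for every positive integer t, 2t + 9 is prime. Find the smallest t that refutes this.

t = 3

Check each positive integer t in order until 2t + 9 is not prime.
t = 1: 2t + 9 = 11, prime.
t = 2: 2t + 9 = 13, prime.
t = 3: 2t + 9 = 15 = 3 × 5, composite.
Thus t = 3 disproves the claim, and no smaller t works.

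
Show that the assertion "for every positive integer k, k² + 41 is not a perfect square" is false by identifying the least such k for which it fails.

k = 20

The first 19 eligible values, up to k = 19, all satisfy the conclusion.
k = 20: 20² + 41 = 441 = 21², a perfect square.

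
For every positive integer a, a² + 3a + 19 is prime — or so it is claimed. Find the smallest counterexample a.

For a = 1, 2, 3, 4, …, 12, 13, 14 the conclusion holds.
a = 15: a² + 3a + 19 = 289 = 17 × 17, composite.
Hence a = 15 is a counterexample.

a = 15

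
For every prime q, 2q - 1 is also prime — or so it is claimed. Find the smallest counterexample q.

q = 2: 2q - 1 = 3, prime.
q = 3: 2q - 1 = 5, prime.
q = 5: 2q - 1 = 9 = 3 × 3, not prime.

q = 5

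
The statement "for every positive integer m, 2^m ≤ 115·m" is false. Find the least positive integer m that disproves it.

For m = 1, 2, 3, 4, 5, 6, 7, 8, 9, 10 the conclusion holds.
m = 11: 2^m = 2048 and 115·m = 1265, so 2048 > 1265.
Thus m = 11 disproves the claim, and no smaller m works.

m = 11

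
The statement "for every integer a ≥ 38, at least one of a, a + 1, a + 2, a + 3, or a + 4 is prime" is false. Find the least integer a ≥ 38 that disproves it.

Check each integer a ≥ 38 in order until a, a + 1, a + 2, a + 3, a + 4 are all composite.
For a = 38, 39, 40, 41, 42, 43, 44, 45, 46, 47 the conclusion holds.
a = 48: 48 = 2 × 24; 49 = 7 × 7; 50 = 2 × 25; 51 = 3 × 17; 52 = 2 × 26 — all composite.

a = 48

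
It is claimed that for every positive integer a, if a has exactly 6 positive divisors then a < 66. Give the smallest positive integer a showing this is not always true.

Check each positive integer a in order until a has exactly 6 positive divisors but the claim fails.
For a = 12, 18, 20, 28, 32, 44, 45, 50, 52, 63 the conclusion holds.
a = 68: τ(68) = 6; 68 ≥ 66.

a = 68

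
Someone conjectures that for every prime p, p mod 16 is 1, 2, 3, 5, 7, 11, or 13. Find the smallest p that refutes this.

p = 31

A counterexample is any prime p such that the claim fails; we check each in order.
For p = 2, 3, 5, 7, 11, 13, 17, 19, 23, 29 the conclusion holds.
p = 31: 31 mod 16 = 15 — not in {1, 2, 3, 5, 7, 11, 13}.
So p = 31 is the smallest counterexample.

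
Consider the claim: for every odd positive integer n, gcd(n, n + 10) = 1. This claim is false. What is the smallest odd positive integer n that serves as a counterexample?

n = 5

A counterexample is any odd positive integer n such that gcd(n, n + 10) > 1; we check each in order.
n = 1: gcd(1, 11) = 1.
n = 3: gcd(3, 13) = 1.
n = 5: gcd(5, 15) = 5.
Hence n = 5 is a counterexample.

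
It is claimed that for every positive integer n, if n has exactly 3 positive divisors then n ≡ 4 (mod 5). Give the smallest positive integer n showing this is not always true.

n = 4: τ(4) = 3; 4 ≡ 4 (mod 5).
n = 9: τ(9) = 3; 9 ≡ 4 (mod 5).
n = 25: τ(25) = 3; 25 ≡ 0 (mod 5).
Hence n = 25 is a counterexample.

n = 25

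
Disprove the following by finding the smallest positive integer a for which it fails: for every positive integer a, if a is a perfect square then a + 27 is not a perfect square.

a = 9

Check each positive integer a in order until a is a perfect square but a + 27 is a perfect square.
a = 1: 1 + 27 = 28, not a perfect square.
a = 4: 4 + 27 = 31, not a perfect square.
a = 9: 9 = 3² and 9 + 27 = 36 = 6².
Hence a = 9 is a counterexample.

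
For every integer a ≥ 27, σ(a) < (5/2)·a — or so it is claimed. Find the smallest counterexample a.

a = 36

A counterexample is any integer a ≥ 27 such that the claim fails; we check each in order.
For a = 27, 28, 29, 30, 31, 32, 33, 34, 35 the conclusion holds.
a = 36: σ(36) = 91; 91 ≥ 90.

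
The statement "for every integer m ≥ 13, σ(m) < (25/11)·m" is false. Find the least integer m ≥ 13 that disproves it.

m = 24

Check each integer m ≥ 13 in order until the claim fails.
For m = 13, 14, 15, 16, …, 21, 22, 23 the conclusion holds.
m = 24: σ(24) = 60; 60 ≥ 600/11.
So m = 24 is the smallest counterexample.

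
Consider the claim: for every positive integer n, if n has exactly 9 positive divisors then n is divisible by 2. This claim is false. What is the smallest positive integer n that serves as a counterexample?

n = 36: τ(36) = 9; 36 mod 2 = 0.
n = 100: τ(100) = 9; 100 mod 2 = 0.
n = 196: τ(196) = 9; 196 mod 2 = 0.
n = 225: τ(225) = 9; 225 mod 2 = 1.
Hence n = 225 is a counterexample.

n = 225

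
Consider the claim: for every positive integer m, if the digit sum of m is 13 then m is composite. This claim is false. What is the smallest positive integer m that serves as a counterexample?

m = 67

m = 49: digit sum 13; 49 is composite.
m = 58: digit sum 13; 58 is composite.
m = 67: digit sum 13; 67 is prime, not composite.
Thus m = 67 disproves the claim, and no smaller m works.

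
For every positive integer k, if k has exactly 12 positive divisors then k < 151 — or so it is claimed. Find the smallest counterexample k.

Check each positive integer k in order until k has exactly 12 positive divisors but the claim fails.
For k = 60, 72, 84, 90, 96, 108, 126, 132, 140, 150 the conclusion holds.
k = 156: τ(156) = 12; 156 ≥ 151.
Thus k = 156 disproves the claim, and no smaller k works.

k = 156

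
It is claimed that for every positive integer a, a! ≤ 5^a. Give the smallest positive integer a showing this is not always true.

For a = 1, 2, 3, 4, …, 9, 10, 11 the conclusion holds.
a = 12: a! = 479001600 and 5^a = 244140625, so 479001600 > 244140625.

a = 12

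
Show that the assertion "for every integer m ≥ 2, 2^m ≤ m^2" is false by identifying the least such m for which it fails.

m = 5

We need the least integer m ≥ 2 for which 2^m > m^2.
m = 2: 2^m = 4 and m^2 = 4, so 4 ≤ 4.
m = 3: 2^m = 8 and m^2 = 9, so 8 ≤ 9.
m = 4: 2^m = 16 and m^2 = 16, so 16 ≤ 16.
m = 5: 2^m = 32 and m^2 = 25, so 32 > 25.
Hence m = 5 is a counterexample.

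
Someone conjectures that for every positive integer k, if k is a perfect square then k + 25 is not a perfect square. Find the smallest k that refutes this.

The first 11 eligible values, up to k = 121, all satisfy the conclusion.
k = 144: 144 = 12² and 144 + 25 = 169 = 13².
So k = 144 is the smallest counterexample.

k = 144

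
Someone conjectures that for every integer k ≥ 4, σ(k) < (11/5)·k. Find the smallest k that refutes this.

k = 12

We need the least integer k ≥ 4 for which the claim fails.
For k = 4, 5, 6, 7, 8, 9, 10, 11 the conclusion holds.
k = 12: σ(12) = 28; 28 ≥ 132/5.
So k = 12 is the smallest counterexample.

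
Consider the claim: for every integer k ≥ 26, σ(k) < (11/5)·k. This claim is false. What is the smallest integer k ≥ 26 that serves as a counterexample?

The first 4 eligible values, up to k = 29, all satisfy the conclusion.
k = 30: σ(30) = 72; 72 ≥ 66.
Hence k = 30 is a counterexample.

k = 30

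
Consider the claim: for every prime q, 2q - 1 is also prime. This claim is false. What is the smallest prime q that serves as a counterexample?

Check each prime q in order until 2q - 1 is not prime.
For q = 2, 3 the conclusion holds.
q = 5: 2q - 1 = 9 = 3 × 3, not prime.

q = 5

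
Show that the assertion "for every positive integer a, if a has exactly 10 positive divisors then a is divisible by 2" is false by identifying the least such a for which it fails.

a = 405

We need the least positive integer a for which a has exactly 10 positive divisors but a is not divisible by 2.
The first 9 eligible values, up to a = 368, all satisfy the conclusion.
a = 405: τ(405) = 10; 405 mod 2 = 1.
Hence a = 405 is a counterexample.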